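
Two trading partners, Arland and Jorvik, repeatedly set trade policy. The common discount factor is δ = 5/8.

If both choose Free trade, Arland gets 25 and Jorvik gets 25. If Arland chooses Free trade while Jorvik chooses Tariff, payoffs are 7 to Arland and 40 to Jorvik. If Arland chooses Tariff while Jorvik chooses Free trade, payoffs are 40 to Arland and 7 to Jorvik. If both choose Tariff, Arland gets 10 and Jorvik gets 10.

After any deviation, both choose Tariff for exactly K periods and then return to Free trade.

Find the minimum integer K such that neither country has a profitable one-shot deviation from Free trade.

2

IC: δ(1−δ^K)/(1−δ) ≥ (40−25)/(25−10) = 1.
With δ = 5/8: need 1 − δ^K ≥ 1·(1−5/8)/(5/8), i.e. δ^K ≤ 0.4000.
Since (5/8)^1 = 0.6250 and (5/8)^2 = 0.3906, the smallest such K is 2.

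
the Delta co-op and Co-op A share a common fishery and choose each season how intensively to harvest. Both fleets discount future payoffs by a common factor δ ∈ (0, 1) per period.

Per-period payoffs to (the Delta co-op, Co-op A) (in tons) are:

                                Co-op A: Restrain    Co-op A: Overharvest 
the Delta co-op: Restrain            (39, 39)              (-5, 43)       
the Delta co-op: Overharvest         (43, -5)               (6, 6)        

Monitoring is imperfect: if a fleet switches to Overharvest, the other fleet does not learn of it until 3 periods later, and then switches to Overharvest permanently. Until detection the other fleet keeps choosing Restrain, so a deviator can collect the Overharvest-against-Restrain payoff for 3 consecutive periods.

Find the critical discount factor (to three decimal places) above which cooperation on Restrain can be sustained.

Deviating for the 3 undetected periods gains 43−39 = 4 per period over cooperation, then loses 39−6 = 33 per period forever once punishment starts.
Gain: 4(1 + δ + … + δ^2); loss: 33·δ^3/(1−δ).
No profitable deviation ⇔ 4(1−δ^3) ≤ 33·δ^3, i.e. δ^3 ≥ 4/(4+33) = 4/37.
Hence δ ≥ (4/37)^(1/3) ≈ 0.476.

0.476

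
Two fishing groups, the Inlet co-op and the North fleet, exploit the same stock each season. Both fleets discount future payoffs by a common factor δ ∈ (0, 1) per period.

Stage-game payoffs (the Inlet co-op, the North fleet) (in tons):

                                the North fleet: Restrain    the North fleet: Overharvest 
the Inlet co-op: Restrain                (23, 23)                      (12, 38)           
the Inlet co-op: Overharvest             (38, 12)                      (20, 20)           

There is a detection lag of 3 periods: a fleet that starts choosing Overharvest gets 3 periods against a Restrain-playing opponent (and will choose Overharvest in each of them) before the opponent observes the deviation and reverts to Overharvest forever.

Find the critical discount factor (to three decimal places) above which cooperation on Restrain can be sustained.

A deviator earns 38 for 3 periods, then 20 forever; cooperating earns 23 forever. Multiplying the IC by (1−δ):
23 ≥ 38(1−δ^3) + 20δ^3, so 18·δ^3 ≥ 15 and δ^3 ≥ 5/6.
δ ≥ (5/6)^(1/3) ≈ 0.941.

0.941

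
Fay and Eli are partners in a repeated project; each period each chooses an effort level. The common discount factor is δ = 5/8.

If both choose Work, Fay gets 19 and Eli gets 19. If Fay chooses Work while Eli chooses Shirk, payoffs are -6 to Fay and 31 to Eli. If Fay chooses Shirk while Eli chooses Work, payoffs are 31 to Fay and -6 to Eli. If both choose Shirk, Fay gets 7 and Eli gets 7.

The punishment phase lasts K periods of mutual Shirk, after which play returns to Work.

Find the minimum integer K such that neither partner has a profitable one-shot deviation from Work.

2

IC: δ(1−δ^K)/(1−δ) ≥ (31−19)/(19−7) = 1.
With δ = 5/8: need 1 − δ^K ≥ 1·(1−5/8)/(5/8), i.e. δ^K ≤ 0.4000.
Since (5/8)^1 = 0.6250 and (5/8)^2 = 0.3906, the smallest such K is 2.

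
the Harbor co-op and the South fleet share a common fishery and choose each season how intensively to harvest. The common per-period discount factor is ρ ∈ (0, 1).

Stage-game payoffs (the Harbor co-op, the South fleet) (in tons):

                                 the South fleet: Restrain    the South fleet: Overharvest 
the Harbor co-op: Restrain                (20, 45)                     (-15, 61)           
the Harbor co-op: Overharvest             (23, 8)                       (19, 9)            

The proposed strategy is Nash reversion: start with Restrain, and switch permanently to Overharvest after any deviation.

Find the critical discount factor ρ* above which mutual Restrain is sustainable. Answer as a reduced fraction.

3/4

For the Harbor co-op: deviation gain 23−20 = 3, per-period punishment loss 20−19 = 1. IC gives ρ ≥ 3/4.
For the South fleet: gain 16, loss 36 per period, so ρ ≥ 16/52 = 4/13.
The tighter constraint is the Harbor co-op's, so cooperation needs ρ ≥ 3/4.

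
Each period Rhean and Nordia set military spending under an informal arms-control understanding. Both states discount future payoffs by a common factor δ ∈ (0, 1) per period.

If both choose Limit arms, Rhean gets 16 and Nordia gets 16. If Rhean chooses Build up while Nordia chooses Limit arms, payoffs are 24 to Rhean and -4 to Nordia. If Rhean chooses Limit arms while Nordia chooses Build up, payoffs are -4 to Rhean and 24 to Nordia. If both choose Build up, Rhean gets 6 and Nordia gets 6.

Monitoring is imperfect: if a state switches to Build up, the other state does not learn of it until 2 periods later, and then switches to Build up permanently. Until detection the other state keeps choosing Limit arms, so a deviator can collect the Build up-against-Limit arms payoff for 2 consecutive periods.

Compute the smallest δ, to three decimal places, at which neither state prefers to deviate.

0.667

A deviator earns 24 for 2 periods, then 6 forever; cooperating earns 16 forever. Multiplying the IC by (1−δ):
16 ≥ 24(1−δ^2) + 6δ^2, so 18·δ^2 ≥ 8 and δ^2 ≥ 4/9.
δ ≥ (4/9)^(1/2) ≈ 0.667.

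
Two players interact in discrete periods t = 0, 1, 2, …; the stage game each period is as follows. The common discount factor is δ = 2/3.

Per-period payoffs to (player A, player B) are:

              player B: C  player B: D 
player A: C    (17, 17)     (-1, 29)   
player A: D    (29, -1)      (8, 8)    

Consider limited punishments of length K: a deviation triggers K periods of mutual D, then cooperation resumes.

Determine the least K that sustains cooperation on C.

Need Σ_{k=1}^{K} δ^k ≥ (29−17)/(17−8) = 1.3333 at δ = 2/3.
At K = 2 the sum is 1.1111 < 1.3333; at K = 3 it is 1.4074 ≥ 1.3333.
So the minimum punishment length is K = 3.

3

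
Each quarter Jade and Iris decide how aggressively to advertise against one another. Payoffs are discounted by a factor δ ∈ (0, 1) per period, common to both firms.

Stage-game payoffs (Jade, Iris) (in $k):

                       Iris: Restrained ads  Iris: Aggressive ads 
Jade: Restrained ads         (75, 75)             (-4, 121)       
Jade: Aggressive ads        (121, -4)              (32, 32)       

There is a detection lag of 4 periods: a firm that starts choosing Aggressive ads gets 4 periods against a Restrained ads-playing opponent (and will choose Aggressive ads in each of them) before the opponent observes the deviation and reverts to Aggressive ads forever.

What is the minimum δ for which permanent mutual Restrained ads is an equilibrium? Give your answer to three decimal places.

0.848

The best deviation is to choose Aggressive ads for all 4 undetected periods, earning 121 each, then 32 forever once detected.
Deviation value: 121(1−δ^4)/(1−δ) + 32δ^4/(1−δ); cooperation value: 75/(1−δ).
IC: 75 ≥ 121(1−δ^4) + 32δ^4 = 121 − 89δ^4.
So δ^4 ≥ 46/89, giving δ ≥ (46/89)^(1/4) ≈ 0.848.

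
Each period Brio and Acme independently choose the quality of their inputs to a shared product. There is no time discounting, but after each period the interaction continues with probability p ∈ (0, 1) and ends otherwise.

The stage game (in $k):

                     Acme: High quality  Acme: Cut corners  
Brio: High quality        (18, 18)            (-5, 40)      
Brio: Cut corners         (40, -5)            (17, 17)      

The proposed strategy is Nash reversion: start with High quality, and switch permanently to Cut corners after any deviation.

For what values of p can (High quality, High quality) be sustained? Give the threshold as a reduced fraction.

Expected cooperation value is 18 + p·18 + p²·18 + … = 18/(1−p); deviation gives 40 + p·17/(1−p).
18 ≥ 40(1−p) + 17p ⇒ 23p ≥ 22 ⇒ p ≥ 22/23.

22/23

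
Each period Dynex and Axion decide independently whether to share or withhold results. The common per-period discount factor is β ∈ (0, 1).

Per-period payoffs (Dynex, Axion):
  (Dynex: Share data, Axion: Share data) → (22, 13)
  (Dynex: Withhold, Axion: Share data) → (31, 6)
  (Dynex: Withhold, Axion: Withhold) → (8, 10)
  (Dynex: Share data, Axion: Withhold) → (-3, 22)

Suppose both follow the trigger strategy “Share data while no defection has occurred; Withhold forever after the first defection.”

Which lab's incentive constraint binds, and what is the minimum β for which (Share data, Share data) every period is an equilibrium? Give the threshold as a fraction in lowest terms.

Axion; β ≥ 3/4

Dynex: cooperation gives 22 each period; deviation gives 31 once then 8 forever.
  22/(1−β) ≥ 31 + 8β/(1−β) ⇒ β ≥ 9/23.
Axion: cooperation gives 13 each period; deviation gives 22 once then 10 forever.
  β ≥ 9/12 = 3/4.
Both must hold, so the binding constraint is Axion's: β ≥ 3/4.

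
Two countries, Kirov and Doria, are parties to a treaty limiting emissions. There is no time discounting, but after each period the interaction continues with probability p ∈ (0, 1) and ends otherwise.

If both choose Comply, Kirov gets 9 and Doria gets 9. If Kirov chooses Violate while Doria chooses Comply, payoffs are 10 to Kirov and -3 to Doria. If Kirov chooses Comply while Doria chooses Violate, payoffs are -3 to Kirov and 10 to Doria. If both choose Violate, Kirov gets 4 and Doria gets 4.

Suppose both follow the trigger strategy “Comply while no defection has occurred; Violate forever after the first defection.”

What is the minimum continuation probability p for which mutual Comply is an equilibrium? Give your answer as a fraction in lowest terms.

Expected cooperation value is 9 + p·9 + p²·9 + … = 9/(1−p); deviation gives 10 + p·4/(1−p).
9 ≥ 10(1−p) + 4p ⇒ 6p ≥ 1 ⇒ p ≥ 1/6.

1/6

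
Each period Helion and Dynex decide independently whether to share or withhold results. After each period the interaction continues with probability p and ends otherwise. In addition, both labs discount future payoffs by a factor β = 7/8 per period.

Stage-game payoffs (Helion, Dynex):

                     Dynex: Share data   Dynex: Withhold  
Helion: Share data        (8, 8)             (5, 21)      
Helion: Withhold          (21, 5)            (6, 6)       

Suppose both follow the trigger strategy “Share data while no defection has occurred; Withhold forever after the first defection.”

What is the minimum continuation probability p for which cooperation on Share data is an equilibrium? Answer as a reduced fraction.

With continuation probability p and discount β, the effective per-period discount factor is βp.
Grim-trigger IC: βp ≥ (21−8)/(21−6) = 13/15.
So p ≥ (13/15)/(7/8) = 104/105.

104/105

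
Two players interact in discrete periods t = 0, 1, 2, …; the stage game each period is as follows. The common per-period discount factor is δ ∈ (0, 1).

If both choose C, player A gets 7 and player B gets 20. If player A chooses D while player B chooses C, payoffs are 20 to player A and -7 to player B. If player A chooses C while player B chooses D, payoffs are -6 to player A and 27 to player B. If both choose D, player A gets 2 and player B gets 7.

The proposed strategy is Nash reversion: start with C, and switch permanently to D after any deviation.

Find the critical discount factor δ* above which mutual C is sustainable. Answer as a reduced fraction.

13/18

player A's threshold: (20−7)/(20−2) = 13/18.
player B's threshold: (27−20)/(27−7) = 7/20.
13/18 > 7/20, so player A binds and δ* = 13/18.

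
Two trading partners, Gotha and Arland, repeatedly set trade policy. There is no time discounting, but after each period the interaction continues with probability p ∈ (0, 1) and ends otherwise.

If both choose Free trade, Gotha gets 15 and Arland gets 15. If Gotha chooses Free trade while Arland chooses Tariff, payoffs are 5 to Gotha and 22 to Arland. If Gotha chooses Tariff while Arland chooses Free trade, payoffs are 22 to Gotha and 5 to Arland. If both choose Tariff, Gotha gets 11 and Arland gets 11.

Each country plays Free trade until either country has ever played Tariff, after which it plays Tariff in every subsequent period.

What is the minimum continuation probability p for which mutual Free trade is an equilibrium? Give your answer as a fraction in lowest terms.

Expected cooperation value is 15 + p·15 + p²·15 + … = 15/(1−p); deviation gives 22 + p·11/(1−p).
15 ≥ 22(1−p) + 11p ⇒ 11p ≥ 7 ⇒ p ≥ 7/11.

7/11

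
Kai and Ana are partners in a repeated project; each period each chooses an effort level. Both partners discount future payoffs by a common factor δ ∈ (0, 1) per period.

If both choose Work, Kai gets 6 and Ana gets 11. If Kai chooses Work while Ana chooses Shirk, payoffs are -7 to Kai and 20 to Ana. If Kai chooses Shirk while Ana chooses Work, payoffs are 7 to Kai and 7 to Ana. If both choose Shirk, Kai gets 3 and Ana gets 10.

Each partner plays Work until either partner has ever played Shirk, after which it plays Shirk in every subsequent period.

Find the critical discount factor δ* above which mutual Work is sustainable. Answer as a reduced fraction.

For Kai: deviation gain 7−6 = 1, per-period punishment loss 6−3 = 3. IC gives δ ≥ 1/4.
For Ana: gain 9, loss 1 per period, so δ ≥ 9/10.
The tighter constraint is Ana's, so cooperation needs δ ≥ 9/10.

9/10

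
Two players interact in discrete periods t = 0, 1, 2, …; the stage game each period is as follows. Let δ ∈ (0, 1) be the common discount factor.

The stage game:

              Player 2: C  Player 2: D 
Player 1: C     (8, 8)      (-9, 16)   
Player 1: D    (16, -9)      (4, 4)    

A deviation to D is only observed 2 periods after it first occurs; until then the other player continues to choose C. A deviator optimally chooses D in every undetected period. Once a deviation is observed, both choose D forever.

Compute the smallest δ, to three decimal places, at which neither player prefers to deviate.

0.816

Deviating for the 2 undetected periods gains 16−8 = 8 per period over cooperation, then loses 8−4 = 4 per period forever once punishment starts.
Gain: 8(1 + δ + … + δ^1); loss: 4·δ^2/(1−δ).
No profitable deviation ⇔ 8(1−δ^2) ≤ 4·δ^2, i.e. δ^2 ≥ 8/(8+4) = 2/3.
Hence δ ≥ (2/3)^(1/2) ≈ 0.816.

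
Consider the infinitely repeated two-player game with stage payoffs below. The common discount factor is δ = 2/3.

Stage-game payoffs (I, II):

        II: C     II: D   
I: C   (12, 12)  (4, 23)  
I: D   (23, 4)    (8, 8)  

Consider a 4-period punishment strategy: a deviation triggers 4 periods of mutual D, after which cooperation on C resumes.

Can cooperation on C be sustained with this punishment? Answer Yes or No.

No

A one-shot deviation gives 23 now, then 8 for 4 periods, then back to 12.
Gain from deviating: (23−12) today; loss: (12−8) in each of the next 4 periods.
No-deviation condition: (12−8)(δ+…+δ^4) ≥ 23−12, i.e. δ+…+δ^4 ≥ 11/4.
At δ = 2/3: δ+…+δ^4 = 1.6049 < 2.7500.
So cooperation is not sustainable.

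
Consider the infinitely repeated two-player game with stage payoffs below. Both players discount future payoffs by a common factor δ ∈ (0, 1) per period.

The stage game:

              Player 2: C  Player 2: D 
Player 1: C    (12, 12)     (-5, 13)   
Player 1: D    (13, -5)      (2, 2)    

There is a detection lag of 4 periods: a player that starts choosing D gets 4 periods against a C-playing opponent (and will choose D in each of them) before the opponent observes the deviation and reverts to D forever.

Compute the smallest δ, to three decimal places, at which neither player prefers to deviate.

The best deviation is to choose D for all 4 undetected periods, earning 13 each, then 2 forever once detected.
Deviation value: 13(1−δ^4)/(1−δ) + 2δ^4/(1−δ); cooperation value: 12/(1−δ).
IC: 12 ≥ 13(1−δ^4) + 2δ^4 = 13 − 11δ^4.
So δ^4 ≥ 1/11, giving δ ≥ (1/11)^(1/4) ≈ 0.549.

0.549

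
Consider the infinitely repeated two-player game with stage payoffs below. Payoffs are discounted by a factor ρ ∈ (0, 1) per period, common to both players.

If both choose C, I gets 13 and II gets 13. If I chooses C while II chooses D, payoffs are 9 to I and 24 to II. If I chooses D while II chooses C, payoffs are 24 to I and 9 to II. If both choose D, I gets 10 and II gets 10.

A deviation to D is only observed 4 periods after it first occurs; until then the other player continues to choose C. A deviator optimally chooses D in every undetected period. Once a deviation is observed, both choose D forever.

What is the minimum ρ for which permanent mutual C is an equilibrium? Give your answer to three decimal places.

A deviator earns 24 for 4 periods, then 10 forever; cooperating earns 13 forever. Multiplying the IC by (1−ρ):
13 ≥ 24(1−ρ^4) + 10ρ^4, so 14·ρ^4 ≥ 11 and ρ^4 ≥ 11/14.
ρ ≥ (11/14)^(1/4) ≈ 0.941.

0.941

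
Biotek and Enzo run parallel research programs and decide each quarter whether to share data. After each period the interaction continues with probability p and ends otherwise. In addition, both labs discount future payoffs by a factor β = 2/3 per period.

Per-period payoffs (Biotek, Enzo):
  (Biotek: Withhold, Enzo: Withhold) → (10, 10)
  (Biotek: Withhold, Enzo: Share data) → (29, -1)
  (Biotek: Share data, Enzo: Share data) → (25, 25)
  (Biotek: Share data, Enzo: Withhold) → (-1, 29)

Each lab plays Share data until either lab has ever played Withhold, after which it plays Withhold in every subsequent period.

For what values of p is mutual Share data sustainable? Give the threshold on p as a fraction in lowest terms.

6/19

Expected continuation weight on next period's payoff is β·p = 2/3·p, which plays the role of the discount factor.
Cooperation requires 2/3·p ≥ (29−25)/(29−10) = 4/19, hence p ≥ 6/19.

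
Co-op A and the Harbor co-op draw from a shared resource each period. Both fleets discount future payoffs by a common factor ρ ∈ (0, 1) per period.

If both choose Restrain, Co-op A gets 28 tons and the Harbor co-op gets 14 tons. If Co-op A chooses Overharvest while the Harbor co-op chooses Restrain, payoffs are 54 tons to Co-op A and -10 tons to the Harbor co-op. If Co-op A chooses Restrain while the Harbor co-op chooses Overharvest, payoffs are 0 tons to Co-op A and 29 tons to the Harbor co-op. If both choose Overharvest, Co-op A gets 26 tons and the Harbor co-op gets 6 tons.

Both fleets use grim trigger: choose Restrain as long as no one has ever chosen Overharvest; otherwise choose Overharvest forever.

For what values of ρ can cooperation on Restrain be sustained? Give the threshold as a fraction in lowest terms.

Co-op A: cooperation gives 28 each period; deviation gives 54 once then 26 forever.
  28/(1−ρ) ≥ 54 + 26ρ/(1−ρ) ⇒ ρ ≥ 26/28 = 13/14.
the Harbor co-op: cooperation gives 14 each period; deviation gives 29 once then 6 forever.
  ρ ≥ 15/23.
Both must hold, so the binding constraint is Co-op A's: ρ ≥ 13/14.

13/14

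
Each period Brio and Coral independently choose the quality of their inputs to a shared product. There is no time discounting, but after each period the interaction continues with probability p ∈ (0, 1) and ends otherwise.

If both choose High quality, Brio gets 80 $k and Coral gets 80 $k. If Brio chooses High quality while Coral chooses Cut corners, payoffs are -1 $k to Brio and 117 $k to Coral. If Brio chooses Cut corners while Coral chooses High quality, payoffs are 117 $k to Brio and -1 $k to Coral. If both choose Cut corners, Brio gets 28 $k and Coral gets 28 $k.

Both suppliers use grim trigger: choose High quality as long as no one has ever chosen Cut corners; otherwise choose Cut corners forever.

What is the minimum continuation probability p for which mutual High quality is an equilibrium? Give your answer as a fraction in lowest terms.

With no time discounting, the continuation probability p plays the role of the discount factor.
Grim-trigger IC: 80/(1−p) ≥ 117 + 28p/(1−p) ⇒ p ≥ (117−80)/(117−28) = 37/89.

37/89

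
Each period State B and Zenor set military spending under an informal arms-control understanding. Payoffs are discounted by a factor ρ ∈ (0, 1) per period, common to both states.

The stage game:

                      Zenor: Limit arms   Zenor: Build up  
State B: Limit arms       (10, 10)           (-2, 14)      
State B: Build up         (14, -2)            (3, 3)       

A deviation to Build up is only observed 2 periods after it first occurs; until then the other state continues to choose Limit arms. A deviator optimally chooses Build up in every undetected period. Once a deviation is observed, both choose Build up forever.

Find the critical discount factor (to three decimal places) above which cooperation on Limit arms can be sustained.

0.603

Deviating for the 2 undetected periods gains 14−10 = 4 per period over cooperation, then loses 10−3 = 7 per period forever once punishment starts.
Gain: 4(1 + ρ + … + ρ^1); loss: 7·ρ^2/(1−ρ).
No profitable deviation ⇔ 4(1−ρ^2) ≤ 7·ρ^2, i.e. ρ^2 ≥ 4/(4+7) = 4/11.
Hence ρ ≥ (4/11)^(1/2) ≈ 0.603.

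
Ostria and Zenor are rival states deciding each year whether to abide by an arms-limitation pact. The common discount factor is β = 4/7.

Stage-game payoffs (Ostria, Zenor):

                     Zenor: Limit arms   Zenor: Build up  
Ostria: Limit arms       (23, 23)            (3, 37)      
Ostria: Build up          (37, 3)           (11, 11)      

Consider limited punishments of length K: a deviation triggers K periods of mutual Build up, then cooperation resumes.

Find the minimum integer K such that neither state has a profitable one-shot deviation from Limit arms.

Need Σ_{k=1}^{K} β^k ≥ (37−23)/(23−11) = 1.1667 at β = 4/7.
At K = 3 the sum is 1.0845 < 1.1667; at K = 4 it is 1.1912 ≥ 1.1667.
So the minimum punishment length is K = 4.

4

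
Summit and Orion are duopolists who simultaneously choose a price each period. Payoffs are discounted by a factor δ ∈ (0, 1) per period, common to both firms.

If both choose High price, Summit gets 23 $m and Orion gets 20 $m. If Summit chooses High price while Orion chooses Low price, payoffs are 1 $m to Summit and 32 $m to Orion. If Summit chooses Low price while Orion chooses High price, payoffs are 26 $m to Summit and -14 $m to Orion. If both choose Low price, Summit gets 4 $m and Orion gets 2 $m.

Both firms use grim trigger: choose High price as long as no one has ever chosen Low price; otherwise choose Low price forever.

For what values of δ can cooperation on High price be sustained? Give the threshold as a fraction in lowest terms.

2/5

For Summit: deviation gain 26−23 = 3, per-period punishment loss 23−4 = 19. IC gives δ ≥ 3/22.
For Orion: gain 12, loss 18 per period, so δ ≥ 12/30 = 2/5.
The tighter constraint is Orion's, so cooperation needs δ ≥ 2/5.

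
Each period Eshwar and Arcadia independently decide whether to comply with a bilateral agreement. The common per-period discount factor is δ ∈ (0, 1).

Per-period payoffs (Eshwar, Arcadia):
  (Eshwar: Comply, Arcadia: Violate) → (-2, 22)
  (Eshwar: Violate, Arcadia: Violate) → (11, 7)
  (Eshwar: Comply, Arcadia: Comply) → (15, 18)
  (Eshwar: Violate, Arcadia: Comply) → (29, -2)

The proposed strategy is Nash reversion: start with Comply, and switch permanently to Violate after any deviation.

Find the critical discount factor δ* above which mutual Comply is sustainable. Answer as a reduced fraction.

7/9

Eshwar: cooperation gives 15 each period; deviation gives 29 once then 11 forever.
  15/(1−δ) ≥ 29 + 11δ/(1−δ) ⇒ δ ≥ 14/18 = 7/9.
Arcadia: cooperation gives 18 each period; deviation gives 22 once then 7 forever.
  δ ≥ 4/15.
Both must hold, so the binding constraint is Eshwar's: δ ≥ 7/9.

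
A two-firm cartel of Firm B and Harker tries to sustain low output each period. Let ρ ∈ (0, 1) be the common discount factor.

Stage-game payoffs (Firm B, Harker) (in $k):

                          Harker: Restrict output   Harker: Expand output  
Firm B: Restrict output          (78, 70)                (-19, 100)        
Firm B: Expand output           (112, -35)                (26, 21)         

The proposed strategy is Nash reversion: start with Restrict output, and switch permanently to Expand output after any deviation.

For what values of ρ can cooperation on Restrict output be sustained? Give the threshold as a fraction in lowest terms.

17/43

Firm B's threshold: (112−78)/(112−26) = 17/43.
Harker's threshold: (100−70)/(100−21) = 30/79.
17/43 > 30/79, so Firm B binds and ρ* = 17/43.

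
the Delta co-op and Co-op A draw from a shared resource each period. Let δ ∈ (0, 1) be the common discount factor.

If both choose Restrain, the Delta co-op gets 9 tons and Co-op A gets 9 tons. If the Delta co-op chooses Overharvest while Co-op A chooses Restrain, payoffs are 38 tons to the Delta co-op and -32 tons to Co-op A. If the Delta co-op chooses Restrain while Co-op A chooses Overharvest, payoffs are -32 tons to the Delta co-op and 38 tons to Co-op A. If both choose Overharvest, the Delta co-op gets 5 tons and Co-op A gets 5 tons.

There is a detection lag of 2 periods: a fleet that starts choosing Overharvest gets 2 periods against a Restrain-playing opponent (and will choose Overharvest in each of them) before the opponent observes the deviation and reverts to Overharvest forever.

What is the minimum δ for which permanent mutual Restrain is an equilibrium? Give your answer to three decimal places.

Deviating for the 2 undetected periods gains 38−9 = 29 per period over cooperation, then loses 9−5 = 4 per period forever once punishment starts.
Gain: 29(1 + δ + … + δ^1); loss: 4·δ^2/(1−δ).
No profitable deviation ⇔ 29(1−δ^2) ≤ 4·δ^2, i.e. δ^2 ≥ 29/(29+4) = 29/33.
Hence δ ≥ (29/33)^(1/2) ≈ 0.937.

0.937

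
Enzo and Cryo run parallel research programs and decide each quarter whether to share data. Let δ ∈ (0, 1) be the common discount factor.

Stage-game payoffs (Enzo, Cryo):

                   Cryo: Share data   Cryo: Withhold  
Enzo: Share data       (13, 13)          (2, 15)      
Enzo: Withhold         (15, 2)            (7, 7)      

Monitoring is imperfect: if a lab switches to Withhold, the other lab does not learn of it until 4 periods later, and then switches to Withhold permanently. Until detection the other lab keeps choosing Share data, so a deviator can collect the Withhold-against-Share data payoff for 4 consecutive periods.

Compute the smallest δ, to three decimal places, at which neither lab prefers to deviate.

0.707

Deviating for the 4 undetected periods gains 15−13 = 2 per period over cooperation, then loses 13−7 = 6 per period forever once punishment starts.
Gain: 2(1 + δ + … + δ^3); loss: 6·δ^4/(1−δ).
No profitable deviation ⇔ 2(1−δ^4) ≤ 6·δ^4, i.e. δ^4 ≥ 2/(2+6) = 1/4.
Hence δ ≥ (1/4)^(1/4) ≈ 0.707.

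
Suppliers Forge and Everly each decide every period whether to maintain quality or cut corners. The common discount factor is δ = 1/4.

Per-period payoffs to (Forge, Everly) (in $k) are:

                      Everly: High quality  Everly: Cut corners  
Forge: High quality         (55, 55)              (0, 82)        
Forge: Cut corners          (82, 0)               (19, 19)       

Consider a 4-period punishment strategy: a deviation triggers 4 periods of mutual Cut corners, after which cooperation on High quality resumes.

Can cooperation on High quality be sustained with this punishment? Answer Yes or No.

Comparing payoff streams over the 5 periods until play realigns: cooperate → 55(1+δ+…+δ^4); deviate → 82 + 19(δ+…+δ^4).
Cooperation is sustained iff (55−19)(δ+…+δ^4) ≥ 82−55.
δ+…+δ^4 = 1/4·(1−(1/4)^4)/(1−1/4) = 0.3320, and (82−55)/(55−19) = 0.7500.
0.3320 < 0.7500, so cooperation is not sustainable.

No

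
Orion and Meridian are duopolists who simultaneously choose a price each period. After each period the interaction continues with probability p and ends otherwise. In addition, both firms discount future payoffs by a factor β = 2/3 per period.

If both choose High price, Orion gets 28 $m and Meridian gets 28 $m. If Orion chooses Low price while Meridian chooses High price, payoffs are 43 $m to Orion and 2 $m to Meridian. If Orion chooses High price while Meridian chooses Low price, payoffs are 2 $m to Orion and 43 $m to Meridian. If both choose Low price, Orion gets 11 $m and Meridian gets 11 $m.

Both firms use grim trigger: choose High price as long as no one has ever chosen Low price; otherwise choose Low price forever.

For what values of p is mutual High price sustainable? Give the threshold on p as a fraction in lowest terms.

With continuation probability p and discount β, the effective per-period discount factor is βp.
Grim-trigger IC: βp ≥ (43−28)/(43−11) = 15/32.
So p ≥ (15/32)/(2/3) = 45/64.

45/64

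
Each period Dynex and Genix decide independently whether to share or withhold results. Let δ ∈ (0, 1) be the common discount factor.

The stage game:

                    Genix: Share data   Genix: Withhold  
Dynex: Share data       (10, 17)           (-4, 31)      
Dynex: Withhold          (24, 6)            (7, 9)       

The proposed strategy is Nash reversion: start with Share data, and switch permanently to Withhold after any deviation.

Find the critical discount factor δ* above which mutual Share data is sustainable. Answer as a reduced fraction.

Dynex's threshold: (24−10)/(24−7) = 14/17.
Genix's threshold: (31−17)/(31−9) = 7/11.
14/17 > 7/11, so Dynex binds and δ* = 14/17.

14/17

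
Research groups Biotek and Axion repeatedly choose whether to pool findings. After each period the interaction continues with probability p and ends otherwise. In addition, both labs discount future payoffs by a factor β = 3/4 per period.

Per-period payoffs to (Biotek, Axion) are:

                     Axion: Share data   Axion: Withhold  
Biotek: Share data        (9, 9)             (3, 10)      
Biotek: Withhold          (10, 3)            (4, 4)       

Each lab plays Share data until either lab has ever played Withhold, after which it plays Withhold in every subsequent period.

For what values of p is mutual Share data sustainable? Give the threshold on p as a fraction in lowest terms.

2/9

Expected continuation weight on next period's payoff is β·p = 3/4·p, which plays the role of the discount factor.
Cooperation requires 3/4·p ≥ (10−9)/(10−4) = 1/6, hence p ≥ 2/9.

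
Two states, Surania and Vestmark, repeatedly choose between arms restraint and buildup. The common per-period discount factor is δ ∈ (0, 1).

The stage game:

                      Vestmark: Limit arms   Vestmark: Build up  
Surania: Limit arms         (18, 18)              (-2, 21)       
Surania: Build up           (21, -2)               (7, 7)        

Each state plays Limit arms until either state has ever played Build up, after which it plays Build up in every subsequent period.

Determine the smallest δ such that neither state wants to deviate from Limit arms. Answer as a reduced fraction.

Cooperation forever yields 18 each period: 18/(1−δ).
Deviating yields 21 once, then 7 forever: 21 + 7δ/(1−δ).
No profitable deviation requires 18/(1−δ) ≥ 21 + 7δ/(1−δ).
Multiplying by (1−δ): 18 ≥ 21(1−δ) + 7δ = 21 − 14δ.
So 14δ ≥ 3, i.e. δ ≥ 3/14.

3/14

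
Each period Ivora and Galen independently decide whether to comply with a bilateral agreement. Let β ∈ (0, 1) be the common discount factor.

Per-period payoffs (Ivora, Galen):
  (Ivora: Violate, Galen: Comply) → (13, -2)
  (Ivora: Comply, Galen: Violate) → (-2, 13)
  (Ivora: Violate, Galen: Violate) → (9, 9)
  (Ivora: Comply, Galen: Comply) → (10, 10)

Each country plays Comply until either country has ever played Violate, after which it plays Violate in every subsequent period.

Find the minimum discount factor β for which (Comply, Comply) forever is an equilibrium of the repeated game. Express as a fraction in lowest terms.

One-period gain from deviating is 13 − 10 = 3. The loss is 10 − 9 = 1 in every subsequent period, with present value 1·β/(1−β).
Deviation is unprofitable when 1·β/(1−β) ≥ 3, i.e. β/(1−β) ≥ 3.
Equivalently β ≥ 3/(3+1) = 3/4.

3/4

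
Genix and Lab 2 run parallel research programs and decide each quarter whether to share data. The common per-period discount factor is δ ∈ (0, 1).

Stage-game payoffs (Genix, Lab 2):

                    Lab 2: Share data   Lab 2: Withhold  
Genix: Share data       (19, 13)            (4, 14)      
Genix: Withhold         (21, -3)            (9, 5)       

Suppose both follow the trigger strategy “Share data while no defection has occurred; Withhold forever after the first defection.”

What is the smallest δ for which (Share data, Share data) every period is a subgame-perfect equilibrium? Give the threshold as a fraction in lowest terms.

1/6

For Genix: deviation gain 21−19 = 2, per-period punishment loss 19−9 = 10. IC gives δ ≥ 2/12 = 1/6.
For Lab 2: gain 1, loss 8 per period, so δ ≥ 1/9.
The tighter constraint is Genix's, so cooperation needs δ ≥ 1/6.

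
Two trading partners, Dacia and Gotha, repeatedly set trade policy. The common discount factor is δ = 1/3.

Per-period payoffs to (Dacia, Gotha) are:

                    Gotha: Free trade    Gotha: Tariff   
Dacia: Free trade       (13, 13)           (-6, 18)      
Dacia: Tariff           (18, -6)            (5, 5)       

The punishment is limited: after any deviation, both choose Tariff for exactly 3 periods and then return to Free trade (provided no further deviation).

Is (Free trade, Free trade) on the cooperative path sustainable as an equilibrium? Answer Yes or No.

Comparing payoff streams over the 4 periods until play realigns: cooperate → 13(1+δ+…+δ^3); deviate → 18 + 5(δ+…+δ^3).
Cooperation is sustained iff (13−5)(δ+…+δ^3) ≥ 18−13.
δ+…+δ^3 = 1/3·(1−(1/3)^3)/(1−1/3) = 0.4815, and (18−13)/(13−5) = 0.6250.
0.4815 < 0.6250, so cooperation is not sustainable.

No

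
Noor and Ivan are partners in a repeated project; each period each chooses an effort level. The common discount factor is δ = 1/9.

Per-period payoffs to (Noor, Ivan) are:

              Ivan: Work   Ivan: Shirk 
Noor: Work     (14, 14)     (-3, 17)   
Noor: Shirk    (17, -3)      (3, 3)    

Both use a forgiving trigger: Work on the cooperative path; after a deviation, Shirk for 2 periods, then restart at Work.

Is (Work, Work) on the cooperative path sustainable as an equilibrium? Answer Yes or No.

Comparing payoff streams over the 3 periods until play realigns: cooperate → 14(1+δ+…+δ^2); deviate → 17 + 3(δ+…+δ^2).
Cooperation is sustained iff (14−3)(δ+…+δ^2) ≥ 17−14.
δ+…+δ^2 = 1/9·(1−(1/9)^2)/(1−1/9) = 0.1235, and (17−14)/(14−3) = 0.2727.
0.1235 < 0.2727, so cooperation is not sustainable.

No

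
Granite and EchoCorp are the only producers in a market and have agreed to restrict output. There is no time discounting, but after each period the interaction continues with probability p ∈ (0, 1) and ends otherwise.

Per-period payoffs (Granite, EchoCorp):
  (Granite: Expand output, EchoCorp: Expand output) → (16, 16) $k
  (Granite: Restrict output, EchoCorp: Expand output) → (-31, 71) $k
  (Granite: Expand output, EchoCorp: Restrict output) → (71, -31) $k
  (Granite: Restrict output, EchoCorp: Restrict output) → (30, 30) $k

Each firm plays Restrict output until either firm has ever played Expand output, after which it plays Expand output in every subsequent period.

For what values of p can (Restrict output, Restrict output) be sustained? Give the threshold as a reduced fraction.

41/55

With no time discounting, the continuation probability p plays the role of the discount factor.
Grim-trigger IC: 30/(1−p) ≥ 71 + 16p/(1−p) ⇒ p ≥ (71−30)/(71−16) = 41/55.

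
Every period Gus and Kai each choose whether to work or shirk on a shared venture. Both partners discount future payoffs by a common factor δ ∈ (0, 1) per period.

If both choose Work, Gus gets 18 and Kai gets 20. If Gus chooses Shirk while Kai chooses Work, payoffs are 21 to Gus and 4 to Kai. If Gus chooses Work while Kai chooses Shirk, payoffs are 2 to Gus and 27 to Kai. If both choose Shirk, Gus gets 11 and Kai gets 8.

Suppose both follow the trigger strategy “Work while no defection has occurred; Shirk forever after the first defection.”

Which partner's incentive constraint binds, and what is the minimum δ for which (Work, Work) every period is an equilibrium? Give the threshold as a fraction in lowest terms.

Kai; δ ≥ 7/19

For Gus: deviation gain 21−18 = 3, per-period punishment loss 18−11 = 7. IC gives δ ≥ 3/10.
For Kai: gain 7, loss 12 per period, so δ ≥ 7/19.
The tighter constraint is Kai's, so cooperation needs δ ≥ 7/19.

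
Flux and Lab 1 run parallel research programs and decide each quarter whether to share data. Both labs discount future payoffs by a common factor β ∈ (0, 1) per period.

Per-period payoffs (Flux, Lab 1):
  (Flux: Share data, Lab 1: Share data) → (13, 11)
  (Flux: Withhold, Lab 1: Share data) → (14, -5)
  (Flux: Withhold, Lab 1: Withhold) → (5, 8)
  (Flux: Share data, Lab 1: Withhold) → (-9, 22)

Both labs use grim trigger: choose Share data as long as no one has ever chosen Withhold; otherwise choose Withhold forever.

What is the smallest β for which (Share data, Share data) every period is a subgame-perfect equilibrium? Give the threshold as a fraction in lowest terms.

11/14

Flux: cooperation gives 13 each period; deviation gives 14 once then 5 forever.
  13/(1−β) ≥ 14 + 5β/(1−β) ⇒ β ≥ 1/9.
Lab 1: cooperation gives 11 each period; deviation gives 22 once then 8 forever.
  β ≥ 11/14.
Both must hold, so the binding constraint is Lab 1's: β ≥ 11/14.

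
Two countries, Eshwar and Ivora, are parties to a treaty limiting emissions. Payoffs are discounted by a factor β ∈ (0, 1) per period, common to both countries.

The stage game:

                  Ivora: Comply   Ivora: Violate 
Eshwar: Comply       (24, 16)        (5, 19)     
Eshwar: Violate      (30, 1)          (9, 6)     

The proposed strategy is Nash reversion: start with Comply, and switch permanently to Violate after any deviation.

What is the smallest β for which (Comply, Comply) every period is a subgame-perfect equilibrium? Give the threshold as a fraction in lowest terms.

2/7

For Eshwar: deviation gain 30−24 = 6, per-period punishment loss 24−9 = 15. IC gives β ≥ 6/21 = 2/7.
For Ivora: gain 3, loss 10 per period, so β ≥ 3/13.
The tighter constraint is Eshwar's, so cooperation needs β ≥ 2/7.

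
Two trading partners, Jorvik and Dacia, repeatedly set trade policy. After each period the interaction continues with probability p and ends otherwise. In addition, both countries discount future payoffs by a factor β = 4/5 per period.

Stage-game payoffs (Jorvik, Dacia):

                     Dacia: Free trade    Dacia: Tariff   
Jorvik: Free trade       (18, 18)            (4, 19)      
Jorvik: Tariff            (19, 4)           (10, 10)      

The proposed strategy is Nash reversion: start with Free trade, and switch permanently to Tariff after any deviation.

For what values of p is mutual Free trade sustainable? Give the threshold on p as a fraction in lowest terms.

With continuation probability p and discount β, the effective per-period discount factor is βp.
Grim-trigger IC: βp ≥ (19−18)/(19−10) = 1/9.
So p ≥ (1/9)/(4/5) = 5/36.

5/36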